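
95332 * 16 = 1525312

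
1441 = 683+758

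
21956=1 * 21956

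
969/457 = 2 + 55/457 ≈ 2.12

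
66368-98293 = -31925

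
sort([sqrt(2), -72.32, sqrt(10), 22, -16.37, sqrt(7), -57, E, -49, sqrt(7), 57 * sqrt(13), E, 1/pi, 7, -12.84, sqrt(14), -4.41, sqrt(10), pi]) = [-72.32, -57, -49, -16.37, -12.84, -4.41, 1/pi, sqrt(2), sqrt(7), sqrt(7), E, E, pi, sqrt(10), sqrt(10), sqrt(14), 7, 22, 57 * sqrt(13)]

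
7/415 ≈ 0.0169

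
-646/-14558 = 323/7279 ≈ 0.0444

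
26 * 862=22412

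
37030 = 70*529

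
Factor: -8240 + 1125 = -1*5^1*1423^1 = -7115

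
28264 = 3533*8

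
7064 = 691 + 6373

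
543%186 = 171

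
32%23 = 9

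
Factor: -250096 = -1*2^4*7^2*11^1*29^1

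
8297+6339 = 14636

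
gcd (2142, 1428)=714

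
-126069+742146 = 616077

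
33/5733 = 11/1911≈0.00576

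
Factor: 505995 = 3^1*5^1*7^1*61^1*79^1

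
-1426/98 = -14 - 27/49 ≈ -14.55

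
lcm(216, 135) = 1080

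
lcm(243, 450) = 12150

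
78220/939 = 83 + 283/939 ≈ 83.30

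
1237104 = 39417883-38180779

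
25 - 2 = 23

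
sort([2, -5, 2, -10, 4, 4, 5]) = [-10, -5, 2, 2, 4, 4, 5]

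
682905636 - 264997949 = 417907687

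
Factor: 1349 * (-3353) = -1 * 7^1 * 19^1 * 71^1 * 479^1 = -4523197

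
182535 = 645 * 283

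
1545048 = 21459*72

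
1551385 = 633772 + 917613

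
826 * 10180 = 8408680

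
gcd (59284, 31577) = 1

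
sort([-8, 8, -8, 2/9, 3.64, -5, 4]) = [-8, -8, -5, 2/9, 3.64, 4, 8]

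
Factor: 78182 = 2^1*13^1*31^1*97^1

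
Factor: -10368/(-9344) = 3^4*73^(-1) = 81/73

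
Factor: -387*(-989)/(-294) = -1*2^(-1)*3^1*7^(-2)*23^1*43^2 = -127581/98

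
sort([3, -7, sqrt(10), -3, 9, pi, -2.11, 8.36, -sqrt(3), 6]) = [-7, -3, -2.11, -sqrt(3), 3, pi, sqrt(10), 6, 8.36, 9]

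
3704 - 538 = 3166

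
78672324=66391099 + 12281225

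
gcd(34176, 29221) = 1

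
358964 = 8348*43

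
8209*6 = 49254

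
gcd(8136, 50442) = 6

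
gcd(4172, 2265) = 1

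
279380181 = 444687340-165307159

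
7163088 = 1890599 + 5272489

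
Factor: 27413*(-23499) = -1*3^2*7^1*79^1*347^1*373^1 = -644178087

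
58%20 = 18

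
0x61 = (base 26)3j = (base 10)97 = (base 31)34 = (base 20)4h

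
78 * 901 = 70278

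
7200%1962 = 1314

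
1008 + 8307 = 9315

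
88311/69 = 1279 + 20/23 ≈ 1279.87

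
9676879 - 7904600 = 1772279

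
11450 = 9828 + 1622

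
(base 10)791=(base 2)1100010111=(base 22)1dl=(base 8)1427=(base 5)11131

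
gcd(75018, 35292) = 6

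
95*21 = 1995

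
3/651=1/217 ≈ 0.00461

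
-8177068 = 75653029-83830097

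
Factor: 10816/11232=2^1*3^(-3)*13^1=26/27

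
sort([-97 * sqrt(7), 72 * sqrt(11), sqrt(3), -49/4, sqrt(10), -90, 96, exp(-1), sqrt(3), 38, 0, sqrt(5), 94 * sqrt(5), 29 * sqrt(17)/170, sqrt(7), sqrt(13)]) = [-97 * sqrt(7), -90, -49/4, 0, exp(-1), 29 * sqrt(17)/170, sqrt(3), sqrt(3), sqrt(5), sqrt(7), sqrt(10), sqrt(13), 38, 96, 94 * sqrt(5), 72 * sqrt(11)]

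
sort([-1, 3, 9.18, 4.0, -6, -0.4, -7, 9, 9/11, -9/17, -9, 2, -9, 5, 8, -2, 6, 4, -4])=[-9, -9, -7, -6, -4, -2, -1, -9/17, -0.4, 9/11, 2, 3, 4.0, 4, 5, 6, 8, 9, 9.18]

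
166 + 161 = 327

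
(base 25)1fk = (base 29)165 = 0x3fc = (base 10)1020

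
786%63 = 30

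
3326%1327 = 672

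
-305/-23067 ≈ 0.0132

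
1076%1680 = 1076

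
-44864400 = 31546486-76410886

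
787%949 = 787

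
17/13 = 1+4/13 ≈ 1.31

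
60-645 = -585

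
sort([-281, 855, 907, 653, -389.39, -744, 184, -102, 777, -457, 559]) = [-744, -457, -389.39, -281, -102, 184, 559, 653, 777, 855, 907]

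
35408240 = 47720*742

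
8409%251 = 126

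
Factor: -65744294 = -1 * 2^1 * 7^1 * 11^1 * 19^1 * 22469^1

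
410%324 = 86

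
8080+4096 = 12176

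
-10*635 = -6350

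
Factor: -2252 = -1*2^2*563^1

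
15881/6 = 2646+5/6 ≈ 2646.83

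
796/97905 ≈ 0.00813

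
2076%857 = 362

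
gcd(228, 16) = 4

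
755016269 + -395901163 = 359115106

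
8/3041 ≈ 0.00263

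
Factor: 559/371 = 7^(-1)*13^1*43^1*53^(-1)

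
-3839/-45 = 85 + 14/45 ≈ 85.31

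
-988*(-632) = 624416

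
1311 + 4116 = 5427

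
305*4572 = 1394460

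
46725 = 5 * 9345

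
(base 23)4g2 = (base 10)2486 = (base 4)212312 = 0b100110110110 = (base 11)1960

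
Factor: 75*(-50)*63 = -1*2^1*3^3*5^4*7^1 = -236250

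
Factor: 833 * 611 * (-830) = -1 * 2^1 * 5^1 * 7^2 * 13^1 * 17^1 * 47^1 * 83^1 = -422439290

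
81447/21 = 3878 + 3/7 ≈ 3878.43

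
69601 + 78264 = 147865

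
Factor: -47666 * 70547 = -1 * 2^1 * 19^1 * 47^1 * 79^1 * 23833^1 = -3362693302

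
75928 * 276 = 20956128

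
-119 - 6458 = -6577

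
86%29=28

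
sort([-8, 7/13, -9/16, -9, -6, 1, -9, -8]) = [-9, -9, -8, -8, -6, -9/16, 7/13, 1]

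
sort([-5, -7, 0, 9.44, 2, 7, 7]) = [-7, -5, 0, 2, 7, 7, 9.44]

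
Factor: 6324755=5^1*29^1*53^1*823^1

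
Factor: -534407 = -1*534407^1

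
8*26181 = 209448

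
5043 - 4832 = 211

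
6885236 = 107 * 64348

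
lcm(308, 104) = 8008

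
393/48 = 131/16 ≈ 8.19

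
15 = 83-68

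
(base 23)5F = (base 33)3V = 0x82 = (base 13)A0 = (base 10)130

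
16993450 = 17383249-389799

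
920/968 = 115/121 ≈ 0.950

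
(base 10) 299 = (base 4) 10223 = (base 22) dd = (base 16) 12b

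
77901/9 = 25967/3≈8655.67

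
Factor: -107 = -1*107^1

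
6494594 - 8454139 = -1959545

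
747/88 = 8 + 43/88 ≈ 8.49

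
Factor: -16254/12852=-1 * 2^(-1) * 17^(-1) * 43^1=-43/34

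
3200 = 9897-6697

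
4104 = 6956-2852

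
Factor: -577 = -1 * 577^1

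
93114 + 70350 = 163464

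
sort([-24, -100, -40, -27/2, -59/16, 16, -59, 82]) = [-100, -59, -40, -24, -27/2, -59/16, 16, 82]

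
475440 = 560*849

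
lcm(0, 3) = 0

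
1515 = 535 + 980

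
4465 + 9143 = 13608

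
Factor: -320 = -1 * 2^6 * 5^1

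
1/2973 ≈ 0.000336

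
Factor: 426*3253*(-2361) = -1*2^1*3^2*71^1*787^1*3253^1 = -3271821858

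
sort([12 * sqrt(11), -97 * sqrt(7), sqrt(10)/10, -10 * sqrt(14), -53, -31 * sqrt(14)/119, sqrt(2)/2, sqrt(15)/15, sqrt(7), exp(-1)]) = [-97 * sqrt(7), -53, -10 * sqrt(14), -31 * sqrt(14)/119, sqrt(15)/15, sqrt(10)/10, exp(-1), sqrt(2)/2, sqrt(7), 12 * sqrt(11)]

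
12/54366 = 2/9061 ≈ 0.000221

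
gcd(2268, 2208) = 12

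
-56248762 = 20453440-76702202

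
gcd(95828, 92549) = 1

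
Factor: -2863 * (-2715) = 3^1 * 5^1 * 7^1 * 181^1 * 409^1 = 7773045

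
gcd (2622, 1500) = 6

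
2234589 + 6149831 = 8384420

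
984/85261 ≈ 0.0115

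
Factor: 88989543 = 3^3 * 17^1 * 193877^1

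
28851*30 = 865530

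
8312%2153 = 1853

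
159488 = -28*(-5696) 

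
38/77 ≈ 0.494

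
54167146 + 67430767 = 121597913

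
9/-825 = -3/275 ≈ -0.0109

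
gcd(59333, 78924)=1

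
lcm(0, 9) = 0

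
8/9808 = 1/1226 ≈ 0.000816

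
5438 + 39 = 5477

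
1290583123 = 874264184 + 416318939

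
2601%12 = 9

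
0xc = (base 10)12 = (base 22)c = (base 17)c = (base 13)c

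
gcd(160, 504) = 8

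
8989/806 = 11+123/806 ≈ 11.15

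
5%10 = 5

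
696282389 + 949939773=1646222162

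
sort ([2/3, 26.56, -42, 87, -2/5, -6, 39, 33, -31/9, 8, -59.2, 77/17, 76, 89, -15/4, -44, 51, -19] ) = [-59.2, -44, -42, -19, -6, -15/4, -31/9, -2/5, 2/3, 77/17, 8, 26.56, 33, 39, 51, 76, 87, 89] 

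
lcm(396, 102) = 6732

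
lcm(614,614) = 614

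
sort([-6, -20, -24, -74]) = [-74, -24, -20, -6]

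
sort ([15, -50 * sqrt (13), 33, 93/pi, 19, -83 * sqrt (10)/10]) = [-50 * sqrt (13), -83 * sqrt (10)/10, 15, 19, 93/pi, 33]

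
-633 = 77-710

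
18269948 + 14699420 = 32969368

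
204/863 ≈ 0.236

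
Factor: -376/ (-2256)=2^ (-1) * 3^ (-1)=1/6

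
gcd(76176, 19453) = 1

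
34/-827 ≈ -0.0411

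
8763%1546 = 1033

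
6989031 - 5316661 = 1672370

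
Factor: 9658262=2^1 * 151^1 * 31981^1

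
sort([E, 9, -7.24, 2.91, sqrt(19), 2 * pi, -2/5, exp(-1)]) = [-7.24, -2/5, exp(-1), E, 2.91, sqrt(19), 2 * pi, 9]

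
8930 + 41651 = 50581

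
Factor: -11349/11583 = -1*3^(-2)*11^(-1)*97^1 = -97/99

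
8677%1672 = 317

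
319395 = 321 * 995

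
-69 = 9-78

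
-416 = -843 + 427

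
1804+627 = 2431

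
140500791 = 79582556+60918235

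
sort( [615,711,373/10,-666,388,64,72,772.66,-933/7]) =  [-666,-933/7,373/10,64,72,388,615,711,772.66]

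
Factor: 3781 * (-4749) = -1 * 3^1 * 19^1 * 199^1 * 1583^1 = -17955969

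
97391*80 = 7791280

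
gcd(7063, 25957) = 1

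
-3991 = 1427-5418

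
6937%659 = 347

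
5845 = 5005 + 840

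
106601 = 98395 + 8206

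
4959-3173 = 1786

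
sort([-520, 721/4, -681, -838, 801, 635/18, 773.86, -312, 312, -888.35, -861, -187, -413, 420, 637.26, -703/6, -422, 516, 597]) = [-888.35, -861, -838, -681, -520, -422, -413, -312, -187, -703/6, 635/18, 721/4, 312, 420, 516, 597, 637.26, 773.86, 801]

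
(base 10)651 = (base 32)kb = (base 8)1213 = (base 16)28b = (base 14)347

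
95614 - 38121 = 57493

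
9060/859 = 10 + 470/859 ≈ 10.55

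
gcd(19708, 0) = 19708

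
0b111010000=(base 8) 720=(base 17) 1a5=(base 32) eg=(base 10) 464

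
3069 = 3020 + 49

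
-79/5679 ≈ -0.0139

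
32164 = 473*68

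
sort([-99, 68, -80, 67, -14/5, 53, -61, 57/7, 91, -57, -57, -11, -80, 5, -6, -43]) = [-99, -80, -80, -61, -57, -57, -43, -11, -6, -14/5, 5, 57/7, 53, 67, 68, 91]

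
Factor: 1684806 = 2^1*3^1*19^1*14779^1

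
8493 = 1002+7491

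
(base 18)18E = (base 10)482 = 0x1E2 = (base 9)585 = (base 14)266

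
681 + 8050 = 8731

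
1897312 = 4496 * 422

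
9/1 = 9 = 9.00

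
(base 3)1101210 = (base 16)3fc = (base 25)1fk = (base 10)1020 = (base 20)2b0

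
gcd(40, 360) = 40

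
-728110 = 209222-937332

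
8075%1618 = 1603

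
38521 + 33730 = 72251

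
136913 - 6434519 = -6297606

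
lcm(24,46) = 552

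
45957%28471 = 17486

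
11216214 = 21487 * 522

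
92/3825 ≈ 0.0241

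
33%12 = 9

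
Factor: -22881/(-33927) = 29^1 * 43^(-1) = 29/43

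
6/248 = 3/124 ≈ 0.0242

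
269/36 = 7 + 17/36≈7.47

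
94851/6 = 15808+1/2 = 15808.50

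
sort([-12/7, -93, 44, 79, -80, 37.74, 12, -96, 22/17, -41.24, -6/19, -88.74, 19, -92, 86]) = [-96, -93, -92, -88.74, -80, -41.24, -12/7, -6/19, 22/17, 12, 19, 37.74, 44, 79, 86]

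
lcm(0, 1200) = 0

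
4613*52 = 239876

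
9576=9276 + 300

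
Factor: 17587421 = 199^1 * 88379^1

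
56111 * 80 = 4488880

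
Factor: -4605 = -1*3^1*5^1*307^1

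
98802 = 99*998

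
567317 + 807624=1374941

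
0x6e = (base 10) 110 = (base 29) 3n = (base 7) 215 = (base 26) 46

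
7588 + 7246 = 14834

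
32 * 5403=172896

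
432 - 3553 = -3121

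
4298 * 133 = 571634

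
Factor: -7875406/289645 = -1*2^1*5^(-1)*7^1*11^2*53^(-1)*1093^(-1)*4649^1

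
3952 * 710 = 2805920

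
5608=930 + 4678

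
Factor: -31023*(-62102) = 2^1*3^4*383^1*31051^1 = 1926590346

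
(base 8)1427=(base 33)nw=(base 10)791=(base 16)317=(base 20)1jb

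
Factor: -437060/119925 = -1 * 2^2 * 3^(-2) * 5^(-1) * 41^1 = -164/45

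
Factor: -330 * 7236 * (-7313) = 2^3 * 3^4 * 5^1 * 11^1 * 67^1 * 71^1 * 103^1 = 17462566440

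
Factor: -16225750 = -1*2^1*5^3*41^1*1583^1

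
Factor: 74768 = 2^4 * 4673^1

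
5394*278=1499532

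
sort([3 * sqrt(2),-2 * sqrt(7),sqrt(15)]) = [-2 * sqrt(7),sqrt(15),3 * sqrt(2)]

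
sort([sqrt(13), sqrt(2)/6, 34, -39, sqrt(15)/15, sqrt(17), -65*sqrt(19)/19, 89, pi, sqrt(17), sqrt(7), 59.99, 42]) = [-39, -65*sqrt(19)/19, sqrt(2)/6, sqrt(15)/15, sqrt(7), pi, sqrt(13), sqrt(17), sqrt(17), 34, 42, 59.99, 89]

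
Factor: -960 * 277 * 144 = -1 * 2^10 * 3^3 * 5^1 * 277^1 = -38292480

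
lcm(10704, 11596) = 139152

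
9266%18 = 14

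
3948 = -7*(-564)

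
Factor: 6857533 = 6857533^1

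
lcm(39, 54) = 702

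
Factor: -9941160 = -1 * 2^3 * 3^1 * 5^1 * 37^1 * 2239^1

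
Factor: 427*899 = 7^1*29^1*31^1*61^1 = 383873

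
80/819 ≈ 0.0977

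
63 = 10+53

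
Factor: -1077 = -1*3^1*359^1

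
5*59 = 295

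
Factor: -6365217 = -1 * 3^1 * 2121739^1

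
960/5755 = 192/1151 ≈ 0.167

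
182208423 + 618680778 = 800889201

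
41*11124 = 456084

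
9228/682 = 13 + 181/341 ≈ 13.53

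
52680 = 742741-690061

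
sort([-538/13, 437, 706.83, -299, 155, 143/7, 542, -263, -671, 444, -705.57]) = [-705.57, -671, -299, -263, -538/13, 143/7, 155, 437, 444, 542, 706.83]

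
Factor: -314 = -1*2^1*157^1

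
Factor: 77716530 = 2^1*3^3*5^1*73^1*3943^1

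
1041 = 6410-5369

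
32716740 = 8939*3660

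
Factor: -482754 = -1*2^1*3^1*61^1*1319^1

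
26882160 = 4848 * 5545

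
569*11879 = 6759151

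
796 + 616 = 1412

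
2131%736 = 659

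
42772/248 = 172 + 29/62 ≈ 172.47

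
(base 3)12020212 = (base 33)3h2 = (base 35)34f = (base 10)3830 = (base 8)7366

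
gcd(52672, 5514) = 2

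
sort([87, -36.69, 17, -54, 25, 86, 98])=[-54, -36.69, 17, 25, 86, 87, 98]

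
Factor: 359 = 359^1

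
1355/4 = 338 + 3/4 = 338.75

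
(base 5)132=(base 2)101010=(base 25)1h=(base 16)2a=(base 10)42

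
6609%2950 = 709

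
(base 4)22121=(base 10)665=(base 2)1010011001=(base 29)mr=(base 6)3025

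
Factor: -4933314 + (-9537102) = -1*2^4*3^2*317^2 = -14470416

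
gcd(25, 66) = 1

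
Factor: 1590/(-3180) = -1 * 2^(-1) = -1/2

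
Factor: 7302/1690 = 3^1*5^ (-1)*13^ (-2)*1217^1 = 3651/845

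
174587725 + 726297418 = 900885143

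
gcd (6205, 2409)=73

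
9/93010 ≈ 0.0000968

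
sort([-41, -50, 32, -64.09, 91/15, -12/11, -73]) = [-73, -64.09, -50, -41, -12/11, 91/15, 32]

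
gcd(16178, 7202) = 2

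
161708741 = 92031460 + 69677281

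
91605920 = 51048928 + 40556992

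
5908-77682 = -71774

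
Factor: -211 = -1*211^1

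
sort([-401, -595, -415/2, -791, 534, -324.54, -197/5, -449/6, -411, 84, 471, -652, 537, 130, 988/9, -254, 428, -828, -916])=[-916, -828, -791, -652, -595, -411, -401, -324.54, -254, -415/2, -449/6, -197/5, 84, 988/9, 130, 428, 471, 534, 537]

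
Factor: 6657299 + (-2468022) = 4189277^1 = 4189277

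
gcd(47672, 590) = 118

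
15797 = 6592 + 9205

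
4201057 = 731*5747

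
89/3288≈0.0271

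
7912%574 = 450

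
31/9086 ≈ 0.00341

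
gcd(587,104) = 1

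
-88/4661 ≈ -0.0189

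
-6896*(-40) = 275840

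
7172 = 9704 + -2532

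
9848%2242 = 880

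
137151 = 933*147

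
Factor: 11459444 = 2^2 * 379^1 * 7559^1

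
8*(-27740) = -221920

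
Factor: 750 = 2^1*3^1*5^3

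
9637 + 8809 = 18446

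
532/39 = 13 + 25/39 ≈ 13.64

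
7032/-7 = -1004 - 4/7≈-1004.57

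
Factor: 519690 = 2^1*3^1*5^1*17^1*1019^1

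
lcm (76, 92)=1748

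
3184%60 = 4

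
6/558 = 1/93 ≈ 0.0108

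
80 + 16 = 96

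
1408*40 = 56320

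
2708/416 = 677/104 ≈ 6.51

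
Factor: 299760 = 2^4 * 3^1 * 5^1 * 1249^1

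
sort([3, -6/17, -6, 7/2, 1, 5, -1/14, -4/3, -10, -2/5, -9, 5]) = [-10, -9, -6, -4/3, -2/5, -6/17, -1/14, 1, 3, 7/2, 5, 5]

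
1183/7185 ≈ 0.165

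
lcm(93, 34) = 3162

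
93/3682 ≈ 0.0253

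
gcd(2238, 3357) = 1119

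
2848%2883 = 2848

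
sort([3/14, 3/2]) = [3/14, 3/2]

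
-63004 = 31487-94491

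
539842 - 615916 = -76074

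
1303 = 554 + 749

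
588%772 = 588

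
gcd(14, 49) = 7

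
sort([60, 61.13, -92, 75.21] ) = [-92, 60, 61.13, 75.21] 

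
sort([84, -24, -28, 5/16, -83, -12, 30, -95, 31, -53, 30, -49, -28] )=[-95, -83, -53, -49, -28, -28, -24, -12, 5/16, 30, 30, 31, 84] 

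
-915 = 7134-8049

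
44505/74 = 601 + 31/74 ≈ 601.42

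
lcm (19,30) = 570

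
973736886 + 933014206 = 1906751092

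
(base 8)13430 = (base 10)5912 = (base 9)8088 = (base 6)43212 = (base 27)82q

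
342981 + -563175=-220194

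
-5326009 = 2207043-7533052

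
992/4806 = 496/2403 ≈ 0.206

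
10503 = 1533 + 8970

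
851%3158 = 851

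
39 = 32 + 7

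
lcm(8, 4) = 8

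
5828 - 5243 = 585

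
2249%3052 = 2249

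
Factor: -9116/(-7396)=43^(-1)*53^1=53/43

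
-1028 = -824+-204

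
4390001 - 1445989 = 2944012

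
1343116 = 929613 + 413503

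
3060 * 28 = 85680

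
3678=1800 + 1878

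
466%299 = 167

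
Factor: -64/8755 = -1*2^6*5^(-1)*17^(-1)*103^(-1)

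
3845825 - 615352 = 3230473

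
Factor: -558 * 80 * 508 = -1 * 2^7 * 3^2 * 5^1 * 31^1 * 127^1 = -22677120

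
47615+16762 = 64377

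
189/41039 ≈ 0.00461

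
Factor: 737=11^1*67^1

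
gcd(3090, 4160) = 10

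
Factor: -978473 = -1*978473^1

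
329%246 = 83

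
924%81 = 33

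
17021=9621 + 7400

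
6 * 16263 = 97578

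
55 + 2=57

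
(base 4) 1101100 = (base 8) 12120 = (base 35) 48k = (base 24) 90g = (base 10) 5200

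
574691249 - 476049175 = 98642074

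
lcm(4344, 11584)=34752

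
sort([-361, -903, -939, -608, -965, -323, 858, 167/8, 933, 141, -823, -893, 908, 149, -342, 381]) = [-965, -939, -903, -893, -823, -608, -361, -342, -323, 167/8, 141, 149, 381, 858, 908, 933]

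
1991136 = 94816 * 21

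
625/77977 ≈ 0.00802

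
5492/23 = 238 + 18/23 ≈ 238.78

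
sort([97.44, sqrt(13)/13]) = [sqrt(13)/13, 97.44]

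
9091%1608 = 1051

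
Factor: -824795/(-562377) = 3^(-1)*5^1*17^(-1)*293^1*563^1*11027^(-1)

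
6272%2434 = 1404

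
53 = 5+48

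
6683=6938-255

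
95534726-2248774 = 93285952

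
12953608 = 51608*251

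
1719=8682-6963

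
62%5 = 2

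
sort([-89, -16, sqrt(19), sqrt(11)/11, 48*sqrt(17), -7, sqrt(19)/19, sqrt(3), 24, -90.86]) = [-90.86, -89, -16, -7, sqrt(19)/19, sqrt(11)/11, sqrt(3), sqrt(19), 24, 48*sqrt(17)]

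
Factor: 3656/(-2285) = -1*2^3*5^(-1) = -8/5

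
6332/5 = 1266+2/5 = 1266.40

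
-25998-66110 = -92108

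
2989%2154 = 835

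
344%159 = 26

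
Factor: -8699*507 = -1*3^1*13^2*8699^1 = -4410393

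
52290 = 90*581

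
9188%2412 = 1952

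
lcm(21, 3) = 21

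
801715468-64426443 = 737289025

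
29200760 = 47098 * 620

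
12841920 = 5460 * 2352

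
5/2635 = 1/527 ≈ 0.00190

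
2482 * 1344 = 3335808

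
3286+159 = 3445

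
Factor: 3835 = 5^1 * 13^1 * 59^1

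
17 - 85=-68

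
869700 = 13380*65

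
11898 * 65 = 773370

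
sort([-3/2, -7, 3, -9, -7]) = [-9, -7, -7, -3/2, 3]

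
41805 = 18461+23344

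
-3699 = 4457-8156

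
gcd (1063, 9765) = 1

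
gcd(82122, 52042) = 2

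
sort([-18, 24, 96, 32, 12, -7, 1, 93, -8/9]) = [-18, -7, -8/9, 1, 12, 24, 32, 93, 96]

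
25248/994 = 25 + 199/497 ≈ 25.40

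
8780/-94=-4390/47 ≈ -93.40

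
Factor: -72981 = -1 * 3^4 * 17^1 * 53^1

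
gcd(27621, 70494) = 93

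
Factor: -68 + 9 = -1 * 59^1 = -59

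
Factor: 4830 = 2^1*3^1*5^1*7^1*23^1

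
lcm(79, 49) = 3871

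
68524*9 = 616716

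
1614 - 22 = 1592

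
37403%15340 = 6723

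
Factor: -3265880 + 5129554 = 2^1*931837^1 = 1863674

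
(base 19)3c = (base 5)234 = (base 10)69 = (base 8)105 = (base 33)23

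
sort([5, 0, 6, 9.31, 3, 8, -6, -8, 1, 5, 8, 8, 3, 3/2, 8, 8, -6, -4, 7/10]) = [-8, -6, -6, -4, 0, 7/10, 1, 3/2, 3, 3, 5, 5, 6, 8, 8, 8, 8, 8, 9.31]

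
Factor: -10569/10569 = -1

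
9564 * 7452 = 71270928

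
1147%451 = 245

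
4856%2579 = 2277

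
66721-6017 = 60704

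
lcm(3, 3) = 3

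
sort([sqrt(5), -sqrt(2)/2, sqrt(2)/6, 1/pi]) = [-sqrt(2)/2, sqrt(2)/6, 1/pi, sqrt(5)]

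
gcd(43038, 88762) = 2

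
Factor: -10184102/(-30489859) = 2^1*37^1*137623^1*30489859^(-1)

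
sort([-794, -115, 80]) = [-794, -115, 80]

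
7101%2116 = 753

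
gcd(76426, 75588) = 2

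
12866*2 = 25732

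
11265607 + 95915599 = 107181206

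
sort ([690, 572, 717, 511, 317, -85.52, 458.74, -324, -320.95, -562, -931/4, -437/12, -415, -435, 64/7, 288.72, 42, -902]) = [-902, -562, -435, -415, -324, -320.95, -931/4, -85.52, -437/12, 64/7, 42, 288.72, 317, 458.74, 511, 572, 690, 717]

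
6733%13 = 12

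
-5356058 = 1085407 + -6441465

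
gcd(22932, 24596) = 52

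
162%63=36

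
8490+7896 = 16386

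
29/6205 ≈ 0.00467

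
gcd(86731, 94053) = 1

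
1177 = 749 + 428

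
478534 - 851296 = -372762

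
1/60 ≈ 0.0167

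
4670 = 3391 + 1279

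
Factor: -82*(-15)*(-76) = -1*2^3*3^1*5^1*19^1*41^1 = -93480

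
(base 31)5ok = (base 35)4j4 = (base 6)41441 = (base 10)5569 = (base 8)12701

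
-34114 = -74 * 461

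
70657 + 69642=140299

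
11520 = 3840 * 3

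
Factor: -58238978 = -1 * 2^1 * 7^1 * 1613^1 * 2579^1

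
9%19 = 9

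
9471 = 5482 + 3989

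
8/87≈0.0920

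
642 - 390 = 252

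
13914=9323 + 4591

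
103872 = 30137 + 73735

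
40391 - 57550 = -17159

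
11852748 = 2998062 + 8854686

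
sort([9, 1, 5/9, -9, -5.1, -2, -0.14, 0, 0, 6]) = [-9, -5.1, -2, -0.14, 0, 0, 5/9, 1, 6, 9]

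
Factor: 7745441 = 11^1*704131^1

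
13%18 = 13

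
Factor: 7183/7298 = 2^(-1)*11^1*41^(-1)*89^(-1)*653^1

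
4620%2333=2287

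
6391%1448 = 599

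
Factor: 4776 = 2^3*3^1*199^1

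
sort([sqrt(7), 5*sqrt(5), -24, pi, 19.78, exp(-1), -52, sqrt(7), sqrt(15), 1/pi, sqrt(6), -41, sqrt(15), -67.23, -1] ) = [-67.23, -52, -41, -24, -1, 1/pi, exp(-1), sqrt(6), sqrt(7), sqrt(7), pi, sqrt(15), sqrt(15), 5*sqrt(5), 19.78] 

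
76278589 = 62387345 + 13891244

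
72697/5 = 14539 + 2/5 = 14539.40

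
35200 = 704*50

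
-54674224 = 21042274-75716498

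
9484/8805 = 1 + 679/8805 ≈ 1.08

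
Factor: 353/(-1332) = -1*2^(-2)*3^(-2)*37^(-1)*353^1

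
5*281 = 1405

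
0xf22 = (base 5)110444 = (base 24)6ha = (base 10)3874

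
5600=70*80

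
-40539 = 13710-54249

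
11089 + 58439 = 69528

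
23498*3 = 70494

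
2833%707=5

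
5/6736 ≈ 0.000742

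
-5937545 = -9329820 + 3392275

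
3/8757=1/2919 ≈ 0.000343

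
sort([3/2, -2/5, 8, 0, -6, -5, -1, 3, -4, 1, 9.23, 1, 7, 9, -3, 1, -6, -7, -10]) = [-10, -7, -6, -6, -5, -4, -3, -1, -2/5, 0, 1, 1, 1, 3/2, 3, 7, 8, 9, 9.23]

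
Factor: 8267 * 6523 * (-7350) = -1 * 2^1 * 3^1 * 5^2 * 7^3 * 11^1 * 593^1 * 1181^1 = -396353461350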